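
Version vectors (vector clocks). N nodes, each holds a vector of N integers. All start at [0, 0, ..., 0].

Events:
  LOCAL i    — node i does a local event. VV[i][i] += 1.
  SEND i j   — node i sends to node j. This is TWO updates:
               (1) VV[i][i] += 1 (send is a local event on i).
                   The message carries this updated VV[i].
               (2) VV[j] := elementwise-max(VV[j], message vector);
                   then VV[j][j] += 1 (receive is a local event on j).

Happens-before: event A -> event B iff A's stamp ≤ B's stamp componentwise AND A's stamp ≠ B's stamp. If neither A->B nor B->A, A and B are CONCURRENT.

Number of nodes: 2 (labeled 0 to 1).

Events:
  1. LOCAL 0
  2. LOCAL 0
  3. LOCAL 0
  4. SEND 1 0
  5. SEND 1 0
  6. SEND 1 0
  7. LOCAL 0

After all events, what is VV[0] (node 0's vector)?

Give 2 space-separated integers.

Answer: 7 3

Derivation:
Initial: VV[0]=[0, 0]
Initial: VV[1]=[0, 0]
Event 1: LOCAL 0: VV[0][0]++ -> VV[0]=[1, 0]
Event 2: LOCAL 0: VV[0][0]++ -> VV[0]=[2, 0]
Event 3: LOCAL 0: VV[0][0]++ -> VV[0]=[3, 0]
Event 4: SEND 1->0: VV[1][1]++ -> VV[1]=[0, 1], msg_vec=[0, 1]; VV[0]=max(VV[0],msg_vec) then VV[0][0]++ -> VV[0]=[4, 1]
Event 5: SEND 1->0: VV[1][1]++ -> VV[1]=[0, 2], msg_vec=[0, 2]; VV[0]=max(VV[0],msg_vec) then VV[0][0]++ -> VV[0]=[5, 2]
Event 6: SEND 1->0: VV[1][1]++ -> VV[1]=[0, 3], msg_vec=[0, 3]; VV[0]=max(VV[0],msg_vec) then VV[0][0]++ -> VV[0]=[6, 3]
Event 7: LOCAL 0: VV[0][0]++ -> VV[0]=[7, 3]
Final vectors: VV[0]=[7, 3]; VV[1]=[0, 3]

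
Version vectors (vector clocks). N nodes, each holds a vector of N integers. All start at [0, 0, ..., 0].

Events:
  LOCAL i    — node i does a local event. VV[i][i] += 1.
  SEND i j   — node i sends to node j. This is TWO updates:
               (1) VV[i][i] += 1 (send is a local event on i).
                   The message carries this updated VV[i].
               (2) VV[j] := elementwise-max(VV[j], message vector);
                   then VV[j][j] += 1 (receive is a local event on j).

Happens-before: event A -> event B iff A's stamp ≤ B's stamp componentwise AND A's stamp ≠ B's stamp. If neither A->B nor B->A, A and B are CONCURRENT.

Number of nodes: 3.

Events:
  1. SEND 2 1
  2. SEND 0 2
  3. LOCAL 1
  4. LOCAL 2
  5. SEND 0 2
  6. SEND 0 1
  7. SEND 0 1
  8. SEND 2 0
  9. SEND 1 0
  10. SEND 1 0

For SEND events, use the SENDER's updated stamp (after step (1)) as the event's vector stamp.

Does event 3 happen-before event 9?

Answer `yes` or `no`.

Answer: yes

Derivation:
Initial: VV[0]=[0, 0, 0]
Initial: VV[1]=[0, 0, 0]
Initial: VV[2]=[0, 0, 0]
Event 1: SEND 2->1: VV[2][2]++ -> VV[2]=[0, 0, 1], msg_vec=[0, 0, 1]; VV[1]=max(VV[1],msg_vec) then VV[1][1]++ -> VV[1]=[0, 1, 1]
Event 2: SEND 0->2: VV[0][0]++ -> VV[0]=[1, 0, 0], msg_vec=[1, 0, 0]; VV[2]=max(VV[2],msg_vec) then VV[2][2]++ -> VV[2]=[1, 0, 2]
Event 3: LOCAL 1: VV[1][1]++ -> VV[1]=[0, 2, 1]
Event 4: LOCAL 2: VV[2][2]++ -> VV[2]=[1, 0, 3]
Event 5: SEND 0->2: VV[0][0]++ -> VV[0]=[2, 0, 0], msg_vec=[2, 0, 0]; VV[2]=max(VV[2],msg_vec) then VV[2][2]++ -> VV[2]=[2, 0, 4]
Event 6: SEND 0->1: VV[0][0]++ -> VV[0]=[3, 0, 0], msg_vec=[3, 0, 0]; VV[1]=max(VV[1],msg_vec) then VV[1][1]++ -> VV[1]=[3, 3, 1]
Event 7: SEND 0->1: VV[0][0]++ -> VV[0]=[4, 0, 0], msg_vec=[4, 0, 0]; VV[1]=max(VV[1],msg_vec) then VV[1][1]++ -> VV[1]=[4, 4, 1]
Event 8: SEND 2->0: VV[2][2]++ -> VV[2]=[2, 0, 5], msg_vec=[2, 0, 5]; VV[0]=max(VV[0],msg_vec) then VV[0][0]++ -> VV[0]=[5, 0, 5]
Event 9: SEND 1->0: VV[1][1]++ -> VV[1]=[4, 5, 1], msg_vec=[4, 5, 1]; VV[0]=max(VV[0],msg_vec) then VV[0][0]++ -> VV[0]=[6, 5, 5]
Event 10: SEND 1->0: VV[1][1]++ -> VV[1]=[4, 6, 1], msg_vec=[4, 6, 1]; VV[0]=max(VV[0],msg_vec) then VV[0][0]++ -> VV[0]=[7, 6, 5]
Event 3 stamp: [0, 2, 1]
Event 9 stamp: [4, 5, 1]
[0, 2, 1] <= [4, 5, 1]? True. Equal? False. Happens-before: True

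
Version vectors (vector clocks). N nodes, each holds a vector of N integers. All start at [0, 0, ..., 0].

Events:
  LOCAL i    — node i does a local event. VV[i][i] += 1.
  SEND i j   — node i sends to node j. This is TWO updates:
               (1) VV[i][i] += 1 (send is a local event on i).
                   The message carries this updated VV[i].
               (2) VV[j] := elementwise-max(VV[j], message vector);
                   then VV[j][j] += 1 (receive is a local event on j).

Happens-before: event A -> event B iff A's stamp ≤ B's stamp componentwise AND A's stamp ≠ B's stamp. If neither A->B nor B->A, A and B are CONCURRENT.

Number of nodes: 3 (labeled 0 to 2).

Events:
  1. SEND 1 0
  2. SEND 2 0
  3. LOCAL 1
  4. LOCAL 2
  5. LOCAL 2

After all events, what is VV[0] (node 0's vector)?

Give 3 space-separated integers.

Answer: 2 1 1

Derivation:
Initial: VV[0]=[0, 0, 0]
Initial: VV[1]=[0, 0, 0]
Initial: VV[2]=[0, 0, 0]
Event 1: SEND 1->0: VV[1][1]++ -> VV[1]=[0, 1, 0], msg_vec=[0, 1, 0]; VV[0]=max(VV[0],msg_vec) then VV[0][0]++ -> VV[0]=[1, 1, 0]
Event 2: SEND 2->0: VV[2][2]++ -> VV[2]=[0, 0, 1], msg_vec=[0, 0, 1]; VV[0]=max(VV[0],msg_vec) then VV[0][0]++ -> VV[0]=[2, 1, 1]
Event 3: LOCAL 1: VV[1][1]++ -> VV[1]=[0, 2, 0]
Event 4: LOCAL 2: VV[2][2]++ -> VV[2]=[0, 0, 2]
Event 5: LOCAL 2: VV[2][2]++ -> VV[2]=[0, 0, 3]
Final vectors: VV[0]=[2, 1, 1]; VV[1]=[0, 2, 0]; VV[2]=[0, 0, 3]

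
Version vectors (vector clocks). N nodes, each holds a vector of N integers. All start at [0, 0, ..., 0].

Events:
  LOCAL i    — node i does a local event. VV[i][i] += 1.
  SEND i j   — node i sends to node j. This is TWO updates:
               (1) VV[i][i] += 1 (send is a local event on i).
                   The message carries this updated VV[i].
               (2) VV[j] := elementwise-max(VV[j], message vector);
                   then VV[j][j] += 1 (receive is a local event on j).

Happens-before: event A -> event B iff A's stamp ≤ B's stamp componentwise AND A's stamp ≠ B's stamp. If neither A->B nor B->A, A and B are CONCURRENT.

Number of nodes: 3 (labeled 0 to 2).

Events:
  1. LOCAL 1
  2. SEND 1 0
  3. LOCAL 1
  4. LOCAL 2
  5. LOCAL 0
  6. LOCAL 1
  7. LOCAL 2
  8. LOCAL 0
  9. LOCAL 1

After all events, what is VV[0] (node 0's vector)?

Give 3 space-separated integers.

Initial: VV[0]=[0, 0, 0]
Initial: VV[1]=[0, 0, 0]
Initial: VV[2]=[0, 0, 0]
Event 1: LOCAL 1: VV[1][1]++ -> VV[1]=[0, 1, 0]
Event 2: SEND 1->0: VV[1][1]++ -> VV[1]=[0, 2, 0], msg_vec=[0, 2, 0]; VV[0]=max(VV[0],msg_vec) then VV[0][0]++ -> VV[0]=[1, 2, 0]
Event 3: LOCAL 1: VV[1][1]++ -> VV[1]=[0, 3, 0]
Event 4: LOCAL 2: VV[2][2]++ -> VV[2]=[0, 0, 1]
Event 5: LOCAL 0: VV[0][0]++ -> VV[0]=[2, 2, 0]
Event 6: LOCAL 1: VV[1][1]++ -> VV[1]=[0, 4, 0]
Event 7: LOCAL 2: VV[2][2]++ -> VV[2]=[0, 0, 2]
Event 8: LOCAL 0: VV[0][0]++ -> VV[0]=[3, 2, 0]
Event 9: LOCAL 1: VV[1][1]++ -> VV[1]=[0, 5, 0]
Final vectors: VV[0]=[3, 2, 0]; VV[1]=[0, 5, 0]; VV[2]=[0, 0, 2]

Answer: 3 2 0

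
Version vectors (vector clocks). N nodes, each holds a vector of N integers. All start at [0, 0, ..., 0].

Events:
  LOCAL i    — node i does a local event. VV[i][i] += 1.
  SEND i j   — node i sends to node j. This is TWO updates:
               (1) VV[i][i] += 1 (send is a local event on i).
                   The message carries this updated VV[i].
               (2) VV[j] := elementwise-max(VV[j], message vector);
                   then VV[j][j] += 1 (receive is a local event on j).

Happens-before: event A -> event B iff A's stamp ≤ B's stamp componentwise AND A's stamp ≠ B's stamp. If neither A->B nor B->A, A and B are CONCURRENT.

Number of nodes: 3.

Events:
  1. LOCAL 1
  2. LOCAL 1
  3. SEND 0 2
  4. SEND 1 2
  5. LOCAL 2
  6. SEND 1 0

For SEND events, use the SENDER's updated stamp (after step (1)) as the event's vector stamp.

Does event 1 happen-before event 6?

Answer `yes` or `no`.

Answer: yes

Derivation:
Initial: VV[0]=[0, 0, 0]
Initial: VV[1]=[0, 0, 0]
Initial: VV[2]=[0, 0, 0]
Event 1: LOCAL 1: VV[1][1]++ -> VV[1]=[0, 1, 0]
Event 2: LOCAL 1: VV[1][1]++ -> VV[1]=[0, 2, 0]
Event 3: SEND 0->2: VV[0][0]++ -> VV[0]=[1, 0, 0], msg_vec=[1, 0, 0]; VV[2]=max(VV[2],msg_vec) then VV[2][2]++ -> VV[2]=[1, 0, 1]
Event 4: SEND 1->2: VV[1][1]++ -> VV[1]=[0, 3, 0], msg_vec=[0, 3, 0]; VV[2]=max(VV[2],msg_vec) then VV[2][2]++ -> VV[2]=[1, 3, 2]
Event 5: LOCAL 2: VV[2][2]++ -> VV[2]=[1, 3, 3]
Event 6: SEND 1->0: VV[1][1]++ -> VV[1]=[0, 4, 0], msg_vec=[0, 4, 0]; VV[0]=max(VV[0],msg_vec) then VV[0][0]++ -> VV[0]=[2, 4, 0]
Event 1 stamp: [0, 1, 0]
Event 6 stamp: [0, 4, 0]
[0, 1, 0] <= [0, 4, 0]? True. Equal? False. Happens-before: True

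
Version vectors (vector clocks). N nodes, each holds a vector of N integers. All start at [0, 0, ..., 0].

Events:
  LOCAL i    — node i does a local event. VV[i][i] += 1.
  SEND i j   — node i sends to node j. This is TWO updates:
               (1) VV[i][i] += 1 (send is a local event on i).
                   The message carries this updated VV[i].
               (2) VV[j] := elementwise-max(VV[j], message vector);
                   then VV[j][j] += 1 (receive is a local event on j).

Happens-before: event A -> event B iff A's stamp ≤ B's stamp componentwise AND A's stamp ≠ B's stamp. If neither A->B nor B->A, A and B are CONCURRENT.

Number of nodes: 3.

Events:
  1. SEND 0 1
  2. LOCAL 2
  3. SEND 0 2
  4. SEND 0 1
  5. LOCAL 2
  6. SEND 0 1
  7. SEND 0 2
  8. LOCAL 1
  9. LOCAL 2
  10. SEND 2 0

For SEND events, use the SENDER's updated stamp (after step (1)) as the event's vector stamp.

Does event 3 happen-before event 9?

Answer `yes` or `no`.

Answer: yes

Derivation:
Initial: VV[0]=[0, 0, 0]
Initial: VV[1]=[0, 0, 0]
Initial: VV[2]=[0, 0, 0]
Event 1: SEND 0->1: VV[0][0]++ -> VV[0]=[1, 0, 0], msg_vec=[1, 0, 0]; VV[1]=max(VV[1],msg_vec) then VV[1][1]++ -> VV[1]=[1, 1, 0]
Event 2: LOCAL 2: VV[2][2]++ -> VV[2]=[0, 0, 1]
Event 3: SEND 0->2: VV[0][0]++ -> VV[0]=[2, 0, 0], msg_vec=[2, 0, 0]; VV[2]=max(VV[2],msg_vec) then VV[2][2]++ -> VV[2]=[2, 0, 2]
Event 4: SEND 0->1: VV[0][0]++ -> VV[0]=[3, 0, 0], msg_vec=[3, 0, 0]; VV[1]=max(VV[1],msg_vec) then VV[1][1]++ -> VV[1]=[3, 2, 0]
Event 5: LOCAL 2: VV[2][2]++ -> VV[2]=[2, 0, 3]
Event 6: SEND 0->1: VV[0][0]++ -> VV[0]=[4, 0, 0], msg_vec=[4, 0, 0]; VV[1]=max(VV[1],msg_vec) then VV[1][1]++ -> VV[1]=[4, 3, 0]
Event 7: SEND 0->2: VV[0][0]++ -> VV[0]=[5, 0, 0], msg_vec=[5, 0, 0]; VV[2]=max(VV[2],msg_vec) then VV[2][2]++ -> VV[2]=[5, 0, 4]
Event 8: LOCAL 1: VV[1][1]++ -> VV[1]=[4, 4, 0]
Event 9: LOCAL 2: VV[2][2]++ -> VV[2]=[5, 0, 5]
Event 10: SEND 2->0: VV[2][2]++ -> VV[2]=[5, 0, 6], msg_vec=[5, 0, 6]; VV[0]=max(VV[0],msg_vec) then VV[0][0]++ -> VV[0]=[6, 0, 6]
Event 3 stamp: [2, 0, 0]
Event 9 stamp: [5, 0, 5]
[2, 0, 0] <= [5, 0, 5]? True. Equal? False. Happens-before: True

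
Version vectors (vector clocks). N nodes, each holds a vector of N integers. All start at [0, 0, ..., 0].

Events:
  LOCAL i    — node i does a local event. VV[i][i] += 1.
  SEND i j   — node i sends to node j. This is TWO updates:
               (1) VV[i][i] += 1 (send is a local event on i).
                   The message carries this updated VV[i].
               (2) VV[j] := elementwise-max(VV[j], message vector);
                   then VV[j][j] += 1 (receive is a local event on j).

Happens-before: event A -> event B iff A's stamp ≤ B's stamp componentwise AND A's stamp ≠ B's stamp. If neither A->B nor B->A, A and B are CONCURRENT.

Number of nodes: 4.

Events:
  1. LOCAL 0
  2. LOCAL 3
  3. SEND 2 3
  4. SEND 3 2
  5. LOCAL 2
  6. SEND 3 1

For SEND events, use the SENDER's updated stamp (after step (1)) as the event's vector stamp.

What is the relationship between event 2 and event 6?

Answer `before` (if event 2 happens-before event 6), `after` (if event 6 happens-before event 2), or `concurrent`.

Initial: VV[0]=[0, 0, 0, 0]
Initial: VV[1]=[0, 0, 0, 0]
Initial: VV[2]=[0, 0, 0, 0]
Initial: VV[3]=[0, 0, 0, 0]
Event 1: LOCAL 0: VV[0][0]++ -> VV[0]=[1, 0, 0, 0]
Event 2: LOCAL 3: VV[3][3]++ -> VV[3]=[0, 0, 0, 1]
Event 3: SEND 2->3: VV[2][2]++ -> VV[2]=[0, 0, 1, 0], msg_vec=[0, 0, 1, 0]; VV[3]=max(VV[3],msg_vec) then VV[3][3]++ -> VV[3]=[0, 0, 1, 2]
Event 4: SEND 3->2: VV[3][3]++ -> VV[3]=[0, 0, 1, 3], msg_vec=[0, 0, 1, 3]; VV[2]=max(VV[2],msg_vec) then VV[2][2]++ -> VV[2]=[0, 0, 2, 3]
Event 5: LOCAL 2: VV[2][2]++ -> VV[2]=[0, 0, 3, 3]
Event 6: SEND 3->1: VV[3][3]++ -> VV[3]=[0, 0, 1, 4], msg_vec=[0, 0, 1, 4]; VV[1]=max(VV[1],msg_vec) then VV[1][1]++ -> VV[1]=[0, 1, 1, 4]
Event 2 stamp: [0, 0, 0, 1]
Event 6 stamp: [0, 0, 1, 4]
[0, 0, 0, 1] <= [0, 0, 1, 4]? True
[0, 0, 1, 4] <= [0, 0, 0, 1]? False
Relation: before

Answer: before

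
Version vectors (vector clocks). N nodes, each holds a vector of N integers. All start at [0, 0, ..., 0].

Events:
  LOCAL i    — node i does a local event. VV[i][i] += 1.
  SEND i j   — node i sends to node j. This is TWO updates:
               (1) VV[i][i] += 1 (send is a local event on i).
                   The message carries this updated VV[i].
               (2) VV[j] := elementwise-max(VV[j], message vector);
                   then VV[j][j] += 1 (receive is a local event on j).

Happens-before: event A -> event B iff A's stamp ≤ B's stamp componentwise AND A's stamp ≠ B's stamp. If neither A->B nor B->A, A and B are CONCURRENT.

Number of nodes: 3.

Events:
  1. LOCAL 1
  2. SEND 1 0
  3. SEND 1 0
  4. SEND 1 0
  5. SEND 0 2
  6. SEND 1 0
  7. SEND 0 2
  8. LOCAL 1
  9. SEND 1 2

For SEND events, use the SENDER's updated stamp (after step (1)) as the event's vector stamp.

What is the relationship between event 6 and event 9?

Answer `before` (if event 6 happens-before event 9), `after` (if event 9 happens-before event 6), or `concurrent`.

Initial: VV[0]=[0, 0, 0]
Initial: VV[1]=[0, 0, 0]
Initial: VV[2]=[0, 0, 0]
Event 1: LOCAL 1: VV[1][1]++ -> VV[1]=[0, 1, 0]
Event 2: SEND 1->0: VV[1][1]++ -> VV[1]=[0, 2, 0], msg_vec=[0, 2, 0]; VV[0]=max(VV[0],msg_vec) then VV[0][0]++ -> VV[0]=[1, 2, 0]
Event 3: SEND 1->0: VV[1][1]++ -> VV[1]=[0, 3, 0], msg_vec=[0, 3, 0]; VV[0]=max(VV[0],msg_vec) then VV[0][0]++ -> VV[0]=[2, 3, 0]
Event 4: SEND 1->0: VV[1][1]++ -> VV[1]=[0, 4, 0], msg_vec=[0, 4, 0]; VV[0]=max(VV[0],msg_vec) then VV[0][0]++ -> VV[0]=[3, 4, 0]
Event 5: SEND 0->2: VV[0][0]++ -> VV[0]=[4, 4, 0], msg_vec=[4, 4, 0]; VV[2]=max(VV[2],msg_vec) then VV[2][2]++ -> VV[2]=[4, 4, 1]
Event 6: SEND 1->0: VV[1][1]++ -> VV[1]=[0, 5, 0], msg_vec=[0, 5, 0]; VV[0]=max(VV[0],msg_vec) then VV[0][0]++ -> VV[0]=[5, 5, 0]
Event 7: SEND 0->2: VV[0][0]++ -> VV[0]=[6, 5, 0], msg_vec=[6, 5, 0]; VV[2]=max(VV[2],msg_vec) then VV[2][2]++ -> VV[2]=[6, 5, 2]
Event 8: LOCAL 1: VV[1][1]++ -> VV[1]=[0, 6, 0]
Event 9: SEND 1->2: VV[1][1]++ -> VV[1]=[0, 7, 0], msg_vec=[0, 7, 0]; VV[2]=max(VV[2],msg_vec) then VV[2][2]++ -> VV[2]=[6, 7, 3]
Event 6 stamp: [0, 5, 0]
Event 9 stamp: [0, 7, 0]
[0, 5, 0] <= [0, 7, 0]? True
[0, 7, 0] <= [0, 5, 0]? False
Relation: before

Answer: before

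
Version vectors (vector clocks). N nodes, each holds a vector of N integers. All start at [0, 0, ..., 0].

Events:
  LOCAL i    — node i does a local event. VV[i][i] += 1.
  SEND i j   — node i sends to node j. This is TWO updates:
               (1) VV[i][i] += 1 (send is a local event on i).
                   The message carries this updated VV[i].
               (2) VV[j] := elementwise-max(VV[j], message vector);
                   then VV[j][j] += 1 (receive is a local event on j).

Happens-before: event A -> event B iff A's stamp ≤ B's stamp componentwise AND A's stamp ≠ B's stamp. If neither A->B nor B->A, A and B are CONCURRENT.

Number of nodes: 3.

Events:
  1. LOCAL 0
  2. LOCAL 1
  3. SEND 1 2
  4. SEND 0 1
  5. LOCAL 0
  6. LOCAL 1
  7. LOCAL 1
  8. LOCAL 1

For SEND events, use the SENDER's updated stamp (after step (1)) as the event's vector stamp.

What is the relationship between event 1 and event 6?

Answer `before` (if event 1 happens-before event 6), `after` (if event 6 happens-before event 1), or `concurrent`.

Answer: before

Derivation:
Initial: VV[0]=[0, 0, 0]
Initial: VV[1]=[0, 0, 0]
Initial: VV[2]=[0, 0, 0]
Event 1: LOCAL 0: VV[0][0]++ -> VV[0]=[1, 0, 0]
Event 2: LOCAL 1: VV[1][1]++ -> VV[1]=[0, 1, 0]
Event 3: SEND 1->2: VV[1][1]++ -> VV[1]=[0, 2, 0], msg_vec=[0, 2, 0]; VV[2]=max(VV[2],msg_vec) then VV[2][2]++ -> VV[2]=[0, 2, 1]
Event 4: SEND 0->1: VV[0][0]++ -> VV[0]=[2, 0, 0], msg_vec=[2, 0, 0]; VV[1]=max(VV[1],msg_vec) then VV[1][1]++ -> VV[1]=[2, 3, 0]
Event 5: LOCAL 0: VV[0][0]++ -> VV[0]=[3, 0, 0]
Event 6: LOCAL 1: VV[1][1]++ -> VV[1]=[2, 4, 0]
Event 7: LOCAL 1: VV[1][1]++ -> VV[1]=[2, 5, 0]
Event 8: LOCAL 1: VV[1][1]++ -> VV[1]=[2, 6, 0]
Event 1 stamp: [1, 0, 0]
Event 6 stamp: [2, 4, 0]
[1, 0, 0] <= [2, 4, 0]? True
[2, 4, 0] <= [1, 0, 0]? False
Relation: before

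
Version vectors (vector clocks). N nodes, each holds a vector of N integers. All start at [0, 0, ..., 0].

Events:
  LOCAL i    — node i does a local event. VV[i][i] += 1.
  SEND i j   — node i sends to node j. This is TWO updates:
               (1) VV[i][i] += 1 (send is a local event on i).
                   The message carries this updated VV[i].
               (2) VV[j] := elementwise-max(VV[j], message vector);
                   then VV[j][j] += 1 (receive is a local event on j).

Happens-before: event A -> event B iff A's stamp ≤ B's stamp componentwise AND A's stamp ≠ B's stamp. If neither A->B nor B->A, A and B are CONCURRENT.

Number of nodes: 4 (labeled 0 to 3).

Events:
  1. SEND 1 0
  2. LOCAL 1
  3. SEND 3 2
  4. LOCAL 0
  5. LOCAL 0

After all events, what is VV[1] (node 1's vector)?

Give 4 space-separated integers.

Answer: 0 2 0 0

Derivation:
Initial: VV[0]=[0, 0, 0, 0]
Initial: VV[1]=[0, 0, 0, 0]
Initial: VV[2]=[0, 0, 0, 0]
Initial: VV[3]=[0, 0, 0, 0]
Event 1: SEND 1->0: VV[1][1]++ -> VV[1]=[0, 1, 0, 0], msg_vec=[0, 1, 0, 0]; VV[0]=max(VV[0],msg_vec) then VV[0][0]++ -> VV[0]=[1, 1, 0, 0]
Event 2: LOCAL 1: VV[1][1]++ -> VV[1]=[0, 2, 0, 0]
Event 3: SEND 3->2: VV[3][3]++ -> VV[3]=[0, 0, 0, 1], msg_vec=[0, 0, 0, 1]; VV[2]=max(VV[2],msg_vec) then VV[2][2]++ -> VV[2]=[0, 0, 1, 1]
Event 4: LOCAL 0: VV[0][0]++ -> VV[0]=[2, 1, 0, 0]
Event 5: LOCAL 0: VV[0][0]++ -> VV[0]=[3, 1, 0, 0]
Final vectors: VV[0]=[3, 1, 0, 0]; VV[1]=[0, 2, 0, 0]; VV[2]=[0, 0, 1, 1]; VV[3]=[0, 0, 0, 1]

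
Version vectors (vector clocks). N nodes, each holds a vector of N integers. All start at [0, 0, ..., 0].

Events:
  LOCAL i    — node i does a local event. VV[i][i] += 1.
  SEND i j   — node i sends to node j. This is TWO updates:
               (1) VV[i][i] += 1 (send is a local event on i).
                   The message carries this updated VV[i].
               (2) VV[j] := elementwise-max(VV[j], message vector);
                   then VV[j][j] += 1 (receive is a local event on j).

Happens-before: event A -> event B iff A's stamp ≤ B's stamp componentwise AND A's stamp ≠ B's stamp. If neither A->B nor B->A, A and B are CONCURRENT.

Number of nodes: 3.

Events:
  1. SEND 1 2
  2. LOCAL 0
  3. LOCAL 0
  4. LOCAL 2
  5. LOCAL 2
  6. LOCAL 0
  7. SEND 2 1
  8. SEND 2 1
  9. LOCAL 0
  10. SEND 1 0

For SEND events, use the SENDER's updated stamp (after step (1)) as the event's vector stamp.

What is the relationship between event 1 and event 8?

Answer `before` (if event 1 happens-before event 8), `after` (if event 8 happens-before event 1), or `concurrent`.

Answer: before

Derivation:
Initial: VV[0]=[0, 0, 0]
Initial: VV[1]=[0, 0, 0]
Initial: VV[2]=[0, 0, 0]
Event 1: SEND 1->2: VV[1][1]++ -> VV[1]=[0, 1, 0], msg_vec=[0, 1, 0]; VV[2]=max(VV[2],msg_vec) then VV[2][2]++ -> VV[2]=[0, 1, 1]
Event 2: LOCAL 0: VV[0][0]++ -> VV[0]=[1, 0, 0]
Event 3: LOCAL 0: VV[0][0]++ -> VV[0]=[2, 0, 0]
Event 4: LOCAL 2: VV[2][2]++ -> VV[2]=[0, 1, 2]
Event 5: LOCAL 2: VV[2][2]++ -> VV[2]=[0, 1, 3]
Event 6: LOCAL 0: VV[0][0]++ -> VV[0]=[3, 0, 0]
Event 7: SEND 2->1: VV[2][2]++ -> VV[2]=[0, 1, 4], msg_vec=[0, 1, 4]; VV[1]=max(VV[1],msg_vec) then VV[1][1]++ -> VV[1]=[0, 2, 4]
Event 8: SEND 2->1: VV[2][2]++ -> VV[2]=[0, 1, 5], msg_vec=[0, 1, 5]; VV[1]=max(VV[1],msg_vec) then VV[1][1]++ -> VV[1]=[0, 3, 5]
Event 9: LOCAL 0: VV[0][0]++ -> VV[0]=[4, 0, 0]
Event 10: SEND 1->0: VV[1][1]++ -> VV[1]=[0, 4, 5], msg_vec=[0, 4, 5]; VV[0]=max(VV[0],msg_vec) then VV[0][0]++ -> VV[0]=[5, 4, 5]
Event 1 stamp: [0, 1, 0]
Event 8 stamp: [0, 1, 5]
[0, 1, 0] <= [0, 1, 5]? True
[0, 1, 5] <= [0, 1, 0]? False
Relation: before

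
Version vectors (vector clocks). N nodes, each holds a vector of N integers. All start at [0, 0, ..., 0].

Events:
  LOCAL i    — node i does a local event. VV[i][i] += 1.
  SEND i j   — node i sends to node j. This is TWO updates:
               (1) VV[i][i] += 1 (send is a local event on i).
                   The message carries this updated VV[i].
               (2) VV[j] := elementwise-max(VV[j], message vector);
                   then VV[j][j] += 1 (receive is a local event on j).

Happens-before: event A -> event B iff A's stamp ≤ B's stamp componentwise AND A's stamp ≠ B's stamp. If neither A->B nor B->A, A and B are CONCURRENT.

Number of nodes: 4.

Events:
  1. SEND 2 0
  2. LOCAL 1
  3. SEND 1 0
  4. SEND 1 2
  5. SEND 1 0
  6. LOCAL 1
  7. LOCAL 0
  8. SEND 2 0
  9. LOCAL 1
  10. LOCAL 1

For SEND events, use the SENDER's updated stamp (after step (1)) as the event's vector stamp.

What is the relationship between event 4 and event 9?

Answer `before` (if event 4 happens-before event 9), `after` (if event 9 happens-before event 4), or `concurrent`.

Answer: before

Derivation:
Initial: VV[0]=[0, 0, 0, 0]
Initial: VV[1]=[0, 0, 0, 0]
Initial: VV[2]=[0, 0, 0, 0]
Initial: VV[3]=[0, 0, 0, 0]
Event 1: SEND 2->0: VV[2][2]++ -> VV[2]=[0, 0, 1, 0], msg_vec=[0, 0, 1, 0]; VV[0]=max(VV[0],msg_vec) then VV[0][0]++ -> VV[0]=[1, 0, 1, 0]
Event 2: LOCAL 1: VV[1][1]++ -> VV[1]=[0, 1, 0, 0]
Event 3: SEND 1->0: VV[1][1]++ -> VV[1]=[0, 2, 0, 0], msg_vec=[0, 2, 0, 0]; VV[0]=max(VV[0],msg_vec) then VV[0][0]++ -> VV[0]=[2, 2, 1, 0]
Event 4: SEND 1->2: VV[1][1]++ -> VV[1]=[0, 3, 0, 0], msg_vec=[0, 3, 0, 0]; VV[2]=max(VV[2],msg_vec) then VV[2][2]++ -> VV[2]=[0, 3, 2, 0]
Event 5: SEND 1->0: VV[1][1]++ -> VV[1]=[0, 4, 0, 0], msg_vec=[0, 4, 0, 0]; VV[0]=max(VV[0],msg_vec) then VV[0][0]++ -> VV[0]=[3, 4, 1, 0]
Event 6: LOCAL 1: VV[1][1]++ -> VV[1]=[0, 5, 0, 0]
Event 7: LOCAL 0: VV[0][0]++ -> VV[0]=[4, 4, 1, 0]
Event 8: SEND 2->0: VV[2][2]++ -> VV[2]=[0, 3, 3, 0], msg_vec=[0, 3, 3, 0]; VV[0]=max(VV[0],msg_vec) then VV[0][0]++ -> VV[0]=[5, 4, 3, 0]
Event 9: LOCAL 1: VV[1][1]++ -> VV[1]=[0, 6, 0, 0]
Event 10: LOCAL 1: VV[1][1]++ -> VV[1]=[0, 7, 0, 0]
Event 4 stamp: [0, 3, 0, 0]
Event 9 stamp: [0, 6, 0, 0]
[0, 3, 0, 0] <= [0, 6, 0, 0]? True
[0, 6, 0, 0] <= [0, 3, 0, 0]? False
Relation: before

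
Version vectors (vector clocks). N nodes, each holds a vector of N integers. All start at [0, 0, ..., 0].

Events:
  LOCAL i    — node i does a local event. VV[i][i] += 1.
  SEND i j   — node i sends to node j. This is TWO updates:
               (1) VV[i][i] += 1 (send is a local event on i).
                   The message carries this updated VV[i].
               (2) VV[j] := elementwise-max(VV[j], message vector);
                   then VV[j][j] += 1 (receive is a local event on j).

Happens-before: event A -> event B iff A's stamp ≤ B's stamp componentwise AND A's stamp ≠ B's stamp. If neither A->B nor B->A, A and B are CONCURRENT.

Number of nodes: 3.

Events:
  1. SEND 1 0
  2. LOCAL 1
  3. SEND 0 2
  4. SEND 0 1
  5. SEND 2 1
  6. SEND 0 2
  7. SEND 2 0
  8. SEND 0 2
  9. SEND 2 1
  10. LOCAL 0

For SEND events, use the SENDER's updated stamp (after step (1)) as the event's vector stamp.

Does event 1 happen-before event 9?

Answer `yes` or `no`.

Answer: yes

Derivation:
Initial: VV[0]=[0, 0, 0]
Initial: VV[1]=[0, 0, 0]
Initial: VV[2]=[0, 0, 0]
Event 1: SEND 1->0: VV[1][1]++ -> VV[1]=[0, 1, 0], msg_vec=[0, 1, 0]; VV[0]=max(VV[0],msg_vec) then VV[0][0]++ -> VV[0]=[1, 1, 0]
Event 2: LOCAL 1: VV[1][1]++ -> VV[1]=[0, 2, 0]
Event 3: SEND 0->2: VV[0][0]++ -> VV[0]=[2, 1, 0], msg_vec=[2, 1, 0]; VV[2]=max(VV[2],msg_vec) then VV[2][2]++ -> VV[2]=[2, 1, 1]
Event 4: SEND 0->1: VV[0][0]++ -> VV[0]=[3, 1, 0], msg_vec=[3, 1, 0]; VV[1]=max(VV[1],msg_vec) then VV[1][1]++ -> VV[1]=[3, 3, 0]
Event 5: SEND 2->1: VV[2][2]++ -> VV[2]=[2, 1, 2], msg_vec=[2, 1, 2]; VV[1]=max(VV[1],msg_vec) then VV[1][1]++ -> VV[1]=[3, 4, 2]
Event 6: SEND 0->2: VV[0][0]++ -> VV[0]=[4, 1, 0], msg_vec=[4, 1, 0]; VV[2]=max(VV[2],msg_vec) then VV[2][2]++ -> VV[2]=[4, 1, 3]
Event 7: SEND 2->0: VV[2][2]++ -> VV[2]=[4, 1, 4], msg_vec=[4, 1, 4]; VV[0]=max(VV[0],msg_vec) then VV[0][0]++ -> VV[0]=[5, 1, 4]
Event 8: SEND 0->2: VV[0][0]++ -> VV[0]=[6, 1, 4], msg_vec=[6, 1, 4]; VV[2]=max(VV[2],msg_vec) then VV[2][2]++ -> VV[2]=[6, 1, 5]
Event 9: SEND 2->1: VV[2][2]++ -> VV[2]=[6, 1, 6], msg_vec=[6, 1, 6]; VV[1]=max(VV[1],msg_vec) then VV[1][1]++ -> VV[1]=[6, 5, 6]
Event 10: LOCAL 0: VV[0][0]++ -> VV[0]=[7, 1, 4]
Event 1 stamp: [0, 1, 0]
Event 9 stamp: [6, 1, 6]
[0, 1, 0] <= [6, 1, 6]? True. Equal? False. Happens-before: True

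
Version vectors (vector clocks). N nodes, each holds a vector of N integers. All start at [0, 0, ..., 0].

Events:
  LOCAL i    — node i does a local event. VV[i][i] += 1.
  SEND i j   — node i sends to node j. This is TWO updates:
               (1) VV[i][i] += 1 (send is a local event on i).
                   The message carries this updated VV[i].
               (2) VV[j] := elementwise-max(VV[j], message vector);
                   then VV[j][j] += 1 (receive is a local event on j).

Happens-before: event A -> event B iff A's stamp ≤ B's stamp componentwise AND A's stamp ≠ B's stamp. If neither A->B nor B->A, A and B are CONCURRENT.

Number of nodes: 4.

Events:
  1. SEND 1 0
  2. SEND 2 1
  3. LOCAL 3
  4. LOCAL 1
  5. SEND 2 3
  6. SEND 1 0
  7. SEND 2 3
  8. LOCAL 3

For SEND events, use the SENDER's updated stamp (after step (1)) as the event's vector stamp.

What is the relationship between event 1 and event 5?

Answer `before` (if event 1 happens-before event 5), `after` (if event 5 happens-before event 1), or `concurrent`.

Answer: concurrent

Derivation:
Initial: VV[0]=[0, 0, 0, 0]
Initial: VV[1]=[0, 0, 0, 0]
Initial: VV[2]=[0, 0, 0, 0]
Initial: VV[3]=[0, 0, 0, 0]
Event 1: SEND 1->0: VV[1][1]++ -> VV[1]=[0, 1, 0, 0], msg_vec=[0, 1, 0, 0]; VV[0]=max(VV[0],msg_vec) then VV[0][0]++ -> VV[0]=[1, 1, 0, 0]
Event 2: SEND 2->1: VV[2][2]++ -> VV[2]=[0, 0, 1, 0], msg_vec=[0, 0, 1, 0]; VV[1]=max(VV[1],msg_vec) then VV[1][1]++ -> VV[1]=[0, 2, 1, 0]
Event 3: LOCAL 3: VV[3][3]++ -> VV[3]=[0, 0, 0, 1]
Event 4: LOCAL 1: VV[1][1]++ -> VV[1]=[0, 3, 1, 0]
Event 5: SEND 2->3: VV[2][2]++ -> VV[2]=[0, 0, 2, 0], msg_vec=[0, 0, 2, 0]; VV[3]=max(VV[3],msg_vec) then VV[3][3]++ -> VV[3]=[0, 0, 2, 2]
Event 6: SEND 1->0: VV[1][1]++ -> VV[1]=[0, 4, 1, 0], msg_vec=[0, 4, 1, 0]; VV[0]=max(VV[0],msg_vec) then VV[0][0]++ -> VV[0]=[2, 4, 1, 0]
Event 7: SEND 2->3: VV[2][2]++ -> VV[2]=[0, 0, 3, 0], msg_vec=[0, 0, 3, 0]; VV[3]=max(VV[3],msg_vec) then VV[3][3]++ -> VV[3]=[0, 0, 3, 3]
Event 8: LOCAL 3: VV[3][3]++ -> VV[3]=[0, 0, 3, 4]
Event 1 stamp: [0, 1, 0, 0]
Event 5 stamp: [0, 0, 2, 0]
[0, 1, 0, 0] <= [0, 0, 2, 0]? False
[0, 0, 2, 0] <= [0, 1, 0, 0]? False
Relation: concurrent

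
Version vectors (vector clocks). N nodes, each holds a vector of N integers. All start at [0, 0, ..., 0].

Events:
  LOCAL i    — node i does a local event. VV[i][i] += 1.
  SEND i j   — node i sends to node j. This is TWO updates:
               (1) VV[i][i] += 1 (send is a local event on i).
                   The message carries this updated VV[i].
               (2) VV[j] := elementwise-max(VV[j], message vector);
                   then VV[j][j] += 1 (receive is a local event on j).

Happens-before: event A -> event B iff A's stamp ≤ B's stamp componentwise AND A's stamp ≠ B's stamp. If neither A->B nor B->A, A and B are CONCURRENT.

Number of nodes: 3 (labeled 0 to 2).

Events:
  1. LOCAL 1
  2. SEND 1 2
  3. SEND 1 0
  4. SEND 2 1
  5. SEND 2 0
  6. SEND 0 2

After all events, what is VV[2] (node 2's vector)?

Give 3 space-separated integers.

Answer: 3 3 4

Derivation:
Initial: VV[0]=[0, 0, 0]
Initial: VV[1]=[0, 0, 0]
Initial: VV[2]=[0, 0, 0]
Event 1: LOCAL 1: VV[1][1]++ -> VV[1]=[0, 1, 0]
Event 2: SEND 1->2: VV[1][1]++ -> VV[1]=[0, 2, 0], msg_vec=[0, 2, 0]; VV[2]=max(VV[2],msg_vec) then VV[2][2]++ -> VV[2]=[0, 2, 1]
Event 3: SEND 1->0: VV[1][1]++ -> VV[1]=[0, 3, 0], msg_vec=[0, 3, 0]; VV[0]=max(VV[0],msg_vec) then VV[0][0]++ -> VV[0]=[1, 3, 0]
Event 4: SEND 2->1: VV[2][2]++ -> VV[2]=[0, 2, 2], msg_vec=[0, 2, 2]; VV[1]=max(VV[1],msg_vec) then VV[1][1]++ -> VV[1]=[0, 4, 2]
Event 5: SEND 2->0: VV[2][2]++ -> VV[2]=[0, 2, 3], msg_vec=[0, 2, 3]; VV[0]=max(VV[0],msg_vec) then VV[0][0]++ -> VV[0]=[2, 3, 3]
Event 6: SEND 0->2: VV[0][0]++ -> VV[0]=[3, 3, 3], msg_vec=[3, 3, 3]; VV[2]=max(VV[2],msg_vec) then VV[2][2]++ -> VV[2]=[3, 3, 4]
Final vectors: VV[0]=[3, 3, 3]; VV[1]=[0, 4, 2]; VV[2]=[3, 3, 4]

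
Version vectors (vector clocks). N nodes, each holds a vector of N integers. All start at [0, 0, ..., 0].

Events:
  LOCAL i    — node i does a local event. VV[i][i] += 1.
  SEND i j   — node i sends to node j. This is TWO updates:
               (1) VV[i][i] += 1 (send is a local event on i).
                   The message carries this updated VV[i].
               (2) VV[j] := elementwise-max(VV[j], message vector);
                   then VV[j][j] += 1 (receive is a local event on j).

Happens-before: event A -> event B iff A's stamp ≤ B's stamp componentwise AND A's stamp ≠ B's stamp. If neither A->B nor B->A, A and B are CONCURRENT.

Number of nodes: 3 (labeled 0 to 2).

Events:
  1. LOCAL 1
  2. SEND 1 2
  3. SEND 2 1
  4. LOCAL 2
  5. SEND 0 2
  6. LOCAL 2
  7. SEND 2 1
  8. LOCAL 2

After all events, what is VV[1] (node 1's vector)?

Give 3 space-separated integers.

Initial: VV[0]=[0, 0, 0]
Initial: VV[1]=[0, 0, 0]
Initial: VV[2]=[0, 0, 0]
Event 1: LOCAL 1: VV[1][1]++ -> VV[1]=[0, 1, 0]
Event 2: SEND 1->2: VV[1][1]++ -> VV[1]=[0, 2, 0], msg_vec=[0, 2, 0]; VV[2]=max(VV[2],msg_vec) then VV[2][2]++ -> VV[2]=[0, 2, 1]
Event 3: SEND 2->1: VV[2][2]++ -> VV[2]=[0, 2, 2], msg_vec=[0, 2, 2]; VV[1]=max(VV[1],msg_vec) then VV[1][1]++ -> VV[1]=[0, 3, 2]
Event 4: LOCAL 2: VV[2][2]++ -> VV[2]=[0, 2, 3]
Event 5: SEND 0->2: VV[0][0]++ -> VV[0]=[1, 0, 0], msg_vec=[1, 0, 0]; VV[2]=max(VV[2],msg_vec) then VV[2][2]++ -> VV[2]=[1, 2, 4]
Event 6: LOCAL 2: VV[2][2]++ -> VV[2]=[1, 2, 5]
Event 7: SEND 2->1: VV[2][2]++ -> VV[2]=[1, 2, 6], msg_vec=[1, 2, 6]; VV[1]=max(VV[1],msg_vec) then VV[1][1]++ -> VV[1]=[1, 4, 6]
Event 8: LOCAL 2: VV[2][2]++ -> VV[2]=[1, 2, 7]
Final vectors: VV[0]=[1, 0, 0]; VV[1]=[1, 4, 6]; VV[2]=[1, 2, 7]

Answer: 1 4 6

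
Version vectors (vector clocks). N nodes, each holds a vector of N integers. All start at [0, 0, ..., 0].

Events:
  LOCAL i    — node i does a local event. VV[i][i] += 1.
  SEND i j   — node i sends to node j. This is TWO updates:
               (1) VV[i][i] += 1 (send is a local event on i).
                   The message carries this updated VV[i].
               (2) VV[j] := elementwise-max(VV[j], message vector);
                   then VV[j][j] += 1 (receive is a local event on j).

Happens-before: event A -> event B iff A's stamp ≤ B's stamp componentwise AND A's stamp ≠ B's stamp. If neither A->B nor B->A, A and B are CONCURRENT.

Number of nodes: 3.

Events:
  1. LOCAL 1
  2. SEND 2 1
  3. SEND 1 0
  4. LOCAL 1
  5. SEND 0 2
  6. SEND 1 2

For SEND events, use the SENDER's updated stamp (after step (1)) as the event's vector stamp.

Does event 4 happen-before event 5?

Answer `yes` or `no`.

Answer: no

Derivation:
Initial: VV[0]=[0, 0, 0]
Initial: VV[1]=[0, 0, 0]
Initial: VV[2]=[0, 0, 0]
Event 1: LOCAL 1: VV[1][1]++ -> VV[1]=[0, 1, 0]
Event 2: SEND 2->1: VV[2][2]++ -> VV[2]=[0, 0, 1], msg_vec=[0, 0, 1]; VV[1]=max(VV[1],msg_vec) then VV[1][1]++ -> VV[1]=[0, 2, 1]
Event 3: SEND 1->0: VV[1][1]++ -> VV[1]=[0, 3, 1], msg_vec=[0, 3, 1]; VV[0]=max(VV[0],msg_vec) then VV[0][0]++ -> VV[0]=[1, 3, 1]
Event 4: LOCAL 1: VV[1][1]++ -> VV[1]=[0, 4, 1]
Event 5: SEND 0->2: VV[0][0]++ -> VV[0]=[2, 3, 1], msg_vec=[2, 3, 1]; VV[2]=max(VV[2],msg_vec) then VV[2][2]++ -> VV[2]=[2, 3, 2]
Event 6: SEND 1->2: VV[1][1]++ -> VV[1]=[0, 5, 1], msg_vec=[0, 5, 1]; VV[2]=max(VV[2],msg_vec) then VV[2][2]++ -> VV[2]=[2, 5, 3]
Event 4 stamp: [0, 4, 1]
Event 5 stamp: [2, 3, 1]
[0, 4, 1] <= [2, 3, 1]? False. Equal? False. Happens-before: False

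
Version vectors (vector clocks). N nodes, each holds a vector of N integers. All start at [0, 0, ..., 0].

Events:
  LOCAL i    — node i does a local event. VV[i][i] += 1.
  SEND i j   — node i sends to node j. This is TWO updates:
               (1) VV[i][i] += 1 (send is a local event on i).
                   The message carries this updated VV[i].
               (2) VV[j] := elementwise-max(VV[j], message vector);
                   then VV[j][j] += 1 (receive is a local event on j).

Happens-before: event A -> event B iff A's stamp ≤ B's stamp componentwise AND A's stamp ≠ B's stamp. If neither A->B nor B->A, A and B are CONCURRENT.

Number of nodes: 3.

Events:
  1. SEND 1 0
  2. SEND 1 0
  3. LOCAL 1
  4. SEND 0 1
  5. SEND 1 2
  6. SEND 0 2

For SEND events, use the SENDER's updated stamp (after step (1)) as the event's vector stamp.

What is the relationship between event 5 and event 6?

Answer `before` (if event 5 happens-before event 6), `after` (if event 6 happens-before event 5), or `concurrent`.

Initial: VV[0]=[0, 0, 0]
Initial: VV[1]=[0, 0, 0]
Initial: VV[2]=[0, 0, 0]
Event 1: SEND 1->0: VV[1][1]++ -> VV[1]=[0, 1, 0], msg_vec=[0, 1, 0]; VV[0]=max(VV[0],msg_vec) then VV[0][0]++ -> VV[0]=[1, 1, 0]
Event 2: SEND 1->0: VV[1][1]++ -> VV[1]=[0, 2, 0], msg_vec=[0, 2, 0]; VV[0]=max(VV[0],msg_vec) then VV[0][0]++ -> VV[0]=[2, 2, 0]
Event 3: LOCAL 1: VV[1][1]++ -> VV[1]=[0, 3, 0]
Event 4: SEND 0->1: VV[0][0]++ -> VV[0]=[3, 2, 0], msg_vec=[3, 2, 0]; VV[1]=max(VV[1],msg_vec) then VV[1][1]++ -> VV[1]=[3, 4, 0]
Event 5: SEND 1->2: VV[1][1]++ -> VV[1]=[3, 5, 0], msg_vec=[3, 5, 0]; VV[2]=max(VV[2],msg_vec) then VV[2][2]++ -> VV[2]=[3, 5, 1]
Event 6: SEND 0->2: VV[0][0]++ -> VV[0]=[4, 2, 0], msg_vec=[4, 2, 0]; VV[2]=max(VV[2],msg_vec) then VV[2][2]++ -> VV[2]=[4, 5, 2]
Event 5 stamp: [3, 5, 0]
Event 6 stamp: [4, 2, 0]
[3, 5, 0] <= [4, 2, 0]? False
[4, 2, 0] <= [3, 5, 0]? False
Relation: concurrent

Answer: concurrent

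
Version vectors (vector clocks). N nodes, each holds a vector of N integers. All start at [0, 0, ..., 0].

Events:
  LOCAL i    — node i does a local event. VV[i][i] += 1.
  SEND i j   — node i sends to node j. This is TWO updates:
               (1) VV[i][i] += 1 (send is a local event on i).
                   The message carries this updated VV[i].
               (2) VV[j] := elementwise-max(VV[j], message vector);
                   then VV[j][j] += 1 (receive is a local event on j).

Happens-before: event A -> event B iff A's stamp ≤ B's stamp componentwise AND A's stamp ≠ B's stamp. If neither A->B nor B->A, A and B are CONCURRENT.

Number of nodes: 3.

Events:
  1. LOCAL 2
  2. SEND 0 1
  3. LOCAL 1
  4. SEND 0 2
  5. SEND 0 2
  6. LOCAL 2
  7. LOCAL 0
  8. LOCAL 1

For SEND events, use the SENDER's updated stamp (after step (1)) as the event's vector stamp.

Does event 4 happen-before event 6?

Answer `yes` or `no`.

Initial: VV[0]=[0, 0, 0]
Initial: VV[1]=[0, 0, 0]
Initial: VV[2]=[0, 0, 0]
Event 1: LOCAL 2: VV[2][2]++ -> VV[2]=[0, 0, 1]
Event 2: SEND 0->1: VV[0][0]++ -> VV[0]=[1, 0, 0], msg_vec=[1, 0, 0]; VV[1]=max(VV[1],msg_vec) then VV[1][1]++ -> VV[1]=[1, 1, 0]
Event 3: LOCAL 1: VV[1][1]++ -> VV[1]=[1, 2, 0]
Event 4: SEND 0->2: VV[0][0]++ -> VV[0]=[2, 0, 0], msg_vec=[2, 0, 0]; VV[2]=max(VV[2],msg_vec) then VV[2][2]++ -> VV[2]=[2, 0, 2]
Event 5: SEND 0->2: VV[0][0]++ -> VV[0]=[3, 0, 0], msg_vec=[3, 0, 0]; VV[2]=max(VV[2],msg_vec) then VV[2][2]++ -> VV[2]=[3, 0, 3]
Event 6: LOCAL 2: VV[2][2]++ -> VV[2]=[3, 0, 4]
Event 7: LOCAL 0: VV[0][0]++ -> VV[0]=[4, 0, 0]
Event 8: LOCAL 1: VV[1][1]++ -> VV[1]=[1, 3, 0]
Event 4 stamp: [2, 0, 0]
Event 6 stamp: [3, 0, 4]
[2, 0, 0] <= [3, 0, 4]? True. Equal? False. Happens-before: True

Answer: yes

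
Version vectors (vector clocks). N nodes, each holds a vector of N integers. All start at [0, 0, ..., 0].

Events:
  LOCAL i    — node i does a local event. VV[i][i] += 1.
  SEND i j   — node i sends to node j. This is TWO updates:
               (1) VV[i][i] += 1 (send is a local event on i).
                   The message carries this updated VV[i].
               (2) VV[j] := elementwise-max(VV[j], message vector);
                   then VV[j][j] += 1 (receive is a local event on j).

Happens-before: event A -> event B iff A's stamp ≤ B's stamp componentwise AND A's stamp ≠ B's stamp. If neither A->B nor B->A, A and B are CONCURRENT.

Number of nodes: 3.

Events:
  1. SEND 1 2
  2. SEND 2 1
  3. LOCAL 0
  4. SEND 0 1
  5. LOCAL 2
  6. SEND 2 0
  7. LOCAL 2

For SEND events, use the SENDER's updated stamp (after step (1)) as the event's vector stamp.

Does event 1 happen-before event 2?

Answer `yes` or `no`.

Answer: yes

Derivation:
Initial: VV[0]=[0, 0, 0]
Initial: VV[1]=[0, 0, 0]
Initial: VV[2]=[0, 0, 0]
Event 1: SEND 1->2: VV[1][1]++ -> VV[1]=[0, 1, 0], msg_vec=[0, 1, 0]; VV[2]=max(VV[2],msg_vec) then VV[2][2]++ -> VV[2]=[0, 1, 1]
Event 2: SEND 2->1: VV[2][2]++ -> VV[2]=[0, 1, 2], msg_vec=[0, 1, 2]; VV[1]=max(VV[1],msg_vec) then VV[1][1]++ -> VV[1]=[0, 2, 2]
Event 3: LOCAL 0: VV[0][0]++ -> VV[0]=[1, 0, 0]
Event 4: SEND 0->1: VV[0][0]++ -> VV[0]=[2, 0, 0], msg_vec=[2, 0, 0]; VV[1]=max(VV[1],msg_vec) then VV[1][1]++ -> VV[1]=[2, 3, 2]
Event 5: LOCAL 2: VV[2][2]++ -> VV[2]=[0, 1, 3]
Event 6: SEND 2->0: VV[2][2]++ -> VV[2]=[0, 1, 4], msg_vec=[0, 1, 4]; VV[0]=max(VV[0],msg_vec) then VV[0][0]++ -> VV[0]=[3, 1, 4]
Event 7: LOCAL 2: VV[2][2]++ -> VV[2]=[0, 1, 5]
Event 1 stamp: [0, 1, 0]
Event 2 stamp: [0, 1, 2]
[0, 1, 0] <= [0, 1, 2]? True. Equal? False. Happens-before: True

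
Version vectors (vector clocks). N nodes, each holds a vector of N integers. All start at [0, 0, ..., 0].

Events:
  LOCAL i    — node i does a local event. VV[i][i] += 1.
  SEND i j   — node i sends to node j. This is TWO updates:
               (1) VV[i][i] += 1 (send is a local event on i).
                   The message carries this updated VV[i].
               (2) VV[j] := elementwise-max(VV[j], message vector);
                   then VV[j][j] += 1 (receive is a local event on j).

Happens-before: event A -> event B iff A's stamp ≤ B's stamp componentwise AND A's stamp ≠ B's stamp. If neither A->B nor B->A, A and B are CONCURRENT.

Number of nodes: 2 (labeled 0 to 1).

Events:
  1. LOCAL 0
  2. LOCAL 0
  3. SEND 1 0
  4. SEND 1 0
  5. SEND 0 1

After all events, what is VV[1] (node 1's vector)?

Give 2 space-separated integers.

Initial: VV[0]=[0, 0]
Initial: VV[1]=[0, 0]
Event 1: LOCAL 0: VV[0][0]++ -> VV[0]=[1, 0]
Event 2: LOCAL 0: VV[0][0]++ -> VV[0]=[2, 0]
Event 3: SEND 1->0: VV[1][1]++ -> VV[1]=[0, 1], msg_vec=[0, 1]; VV[0]=max(VV[0],msg_vec) then VV[0][0]++ -> VV[0]=[3, 1]
Event 4: SEND 1->0: VV[1][1]++ -> VV[1]=[0, 2], msg_vec=[0, 2]; VV[0]=max(VV[0],msg_vec) then VV[0][0]++ -> VV[0]=[4, 2]
Event 5: SEND 0->1: VV[0][0]++ -> VV[0]=[5, 2], msg_vec=[5, 2]; VV[1]=max(VV[1],msg_vec) then VV[1][1]++ -> VV[1]=[5, 3]
Final vectors: VV[0]=[5, 2]; VV[1]=[5, 3]

Answer: 5 3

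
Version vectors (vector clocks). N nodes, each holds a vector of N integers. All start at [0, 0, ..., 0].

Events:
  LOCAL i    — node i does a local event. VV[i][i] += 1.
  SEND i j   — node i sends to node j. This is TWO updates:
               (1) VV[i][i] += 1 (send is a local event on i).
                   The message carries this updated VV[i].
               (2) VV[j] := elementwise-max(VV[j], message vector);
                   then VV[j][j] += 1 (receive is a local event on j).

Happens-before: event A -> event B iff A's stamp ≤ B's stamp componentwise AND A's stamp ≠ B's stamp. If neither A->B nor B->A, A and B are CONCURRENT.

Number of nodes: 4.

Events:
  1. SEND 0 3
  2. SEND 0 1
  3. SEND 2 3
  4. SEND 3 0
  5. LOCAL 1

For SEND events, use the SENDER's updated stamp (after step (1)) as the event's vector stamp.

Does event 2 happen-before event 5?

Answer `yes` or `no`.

Initial: VV[0]=[0, 0, 0, 0]
Initial: VV[1]=[0, 0, 0, 0]
Initial: VV[2]=[0, 0, 0, 0]
Initial: VV[3]=[0, 0, 0, 0]
Event 1: SEND 0->3: VV[0][0]++ -> VV[0]=[1, 0, 0, 0], msg_vec=[1, 0, 0, 0]; VV[3]=max(VV[3],msg_vec) then VV[3][3]++ -> VV[3]=[1, 0, 0, 1]
Event 2: SEND 0->1: VV[0][0]++ -> VV[0]=[2, 0, 0, 0], msg_vec=[2, 0, 0, 0]; VV[1]=max(VV[1],msg_vec) then VV[1][1]++ -> VV[1]=[2, 1, 0, 0]
Event 3: SEND 2->3: VV[2][2]++ -> VV[2]=[0, 0, 1, 0], msg_vec=[0, 0, 1, 0]; VV[3]=max(VV[3],msg_vec) then VV[3][3]++ -> VV[3]=[1, 0, 1, 2]
Event 4: SEND 3->0: VV[3][3]++ -> VV[3]=[1, 0, 1, 3], msg_vec=[1, 0, 1, 3]; VV[0]=max(VV[0],msg_vec) then VV[0][0]++ -> VV[0]=[3, 0, 1, 3]
Event 5: LOCAL 1: VV[1][1]++ -> VV[1]=[2, 2, 0, 0]
Event 2 stamp: [2, 0, 0, 0]
Event 5 stamp: [2, 2, 0, 0]
[2, 0, 0, 0] <= [2, 2, 0, 0]? True. Equal? False. Happens-before: True

Answer: yes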